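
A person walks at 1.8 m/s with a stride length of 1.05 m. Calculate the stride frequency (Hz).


f = v / stride_length
f = 1.8 / 1.05
f = 1.7143


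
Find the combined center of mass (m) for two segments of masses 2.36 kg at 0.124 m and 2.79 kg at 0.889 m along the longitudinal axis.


COM = (m1*x1 + m2*x2) / (m1 + m2)
COM = (2.36*0.124 + 2.79*0.889) / (2.36 + 2.79)
Numerator = 2.7730
Denominator = 5.1500
COM = 0.5384


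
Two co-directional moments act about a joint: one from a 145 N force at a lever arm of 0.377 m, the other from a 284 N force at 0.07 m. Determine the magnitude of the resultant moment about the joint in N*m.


M = F1 * d1 + F2 * d2
M = 145 * 0.377 + 284 * 0.07
M = 54.6650 + 19.8800
M = 74.5450


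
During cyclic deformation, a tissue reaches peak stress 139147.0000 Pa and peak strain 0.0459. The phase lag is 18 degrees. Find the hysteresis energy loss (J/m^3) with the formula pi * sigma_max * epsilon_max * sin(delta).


E_loss = pi * sigma_max * epsilon_max * sin(delta)
delta = 18 deg = 0.3142 rad
sin(delta) = 0.3090
E_loss = pi * 139147.0000 * 0.0459 * 0.3090
E_loss = 6200.3866


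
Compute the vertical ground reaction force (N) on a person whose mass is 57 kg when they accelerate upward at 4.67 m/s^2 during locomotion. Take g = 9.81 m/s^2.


GRF = m * (g + a)
GRF = 57 * (9.81 + 4.67)
GRF = 57 * 14.4800
GRF = 825.3600


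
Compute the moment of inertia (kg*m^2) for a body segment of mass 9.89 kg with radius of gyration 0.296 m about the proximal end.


I = m * k^2
I = 9.89 * 0.296^2
k^2 = 0.0876
I = 0.8665


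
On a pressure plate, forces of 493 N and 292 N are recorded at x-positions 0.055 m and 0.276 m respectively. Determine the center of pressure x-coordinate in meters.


COP_x = (F1*x1 + F2*x2) / (F1 + F2)
COP_x = (493*0.055 + 292*0.276) / (493 + 292)
Numerator = 107.7070
Denominator = 785
COP_x = 0.1372


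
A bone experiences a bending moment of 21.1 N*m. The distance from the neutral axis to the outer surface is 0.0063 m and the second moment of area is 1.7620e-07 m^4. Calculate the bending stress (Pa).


sigma = M * c / I
sigma = 21.1 * 0.0063 / 1.7620e-07
M * c = 0.1329
sigma = 754426.7877


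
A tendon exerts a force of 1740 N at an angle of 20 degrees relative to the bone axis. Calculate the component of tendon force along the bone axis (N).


F_eff = F_tendon * cos(theta)
theta = 20 deg = 0.3491 rad
cos(theta) = 0.9397
F_eff = 1740 * 0.9397
F_eff = 1635.0652


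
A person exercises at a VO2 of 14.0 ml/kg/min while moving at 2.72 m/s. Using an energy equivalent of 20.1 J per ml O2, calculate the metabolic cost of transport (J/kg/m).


Power per kg = VO2 * 20.1 / 60
Power per kg = 14.0 * 20.1 / 60 = 4.6900 W/kg
Cost = power_per_kg / speed
Cost = 4.6900 / 2.72
Cost = 1.7243


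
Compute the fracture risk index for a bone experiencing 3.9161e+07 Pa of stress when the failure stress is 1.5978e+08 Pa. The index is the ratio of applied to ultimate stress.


FRI = applied / ultimate
FRI = 3.9161e+07 / 1.5978e+08
FRI = 0.2451


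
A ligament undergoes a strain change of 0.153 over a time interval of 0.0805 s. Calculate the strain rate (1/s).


strain_rate = delta_strain / delta_t
strain_rate = 0.153 / 0.0805
strain_rate = 1.9006


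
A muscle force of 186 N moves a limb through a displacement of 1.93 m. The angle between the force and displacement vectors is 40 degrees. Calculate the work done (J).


W = F * d * cos(theta)
theta = 40 deg = 0.6981 rad
cos(theta) = 0.7660
W = 186 * 1.93 * 0.7660
W = 274.9946


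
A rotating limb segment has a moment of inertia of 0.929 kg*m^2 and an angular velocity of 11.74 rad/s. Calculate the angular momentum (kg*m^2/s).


L = I * omega
L = 0.929 * 11.74
L = 10.9065


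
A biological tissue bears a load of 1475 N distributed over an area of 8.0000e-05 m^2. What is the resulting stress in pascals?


stress = F / A
stress = 1475 / 8.0000e-05
stress = 1.8438e+07


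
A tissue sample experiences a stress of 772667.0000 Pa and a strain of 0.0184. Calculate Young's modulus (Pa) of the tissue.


E = stress / strain
E = 772667.0000 / 0.0184
E = 4.1993e+07


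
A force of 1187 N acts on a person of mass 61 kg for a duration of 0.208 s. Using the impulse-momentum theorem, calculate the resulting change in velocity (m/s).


J = F * dt = 1187 * 0.208 = 246.8960 N*s
delta_v = J / m
delta_v = 246.8960 / 61
delta_v = 4.0475


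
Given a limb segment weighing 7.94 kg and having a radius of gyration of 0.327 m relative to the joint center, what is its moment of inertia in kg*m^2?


I = m * k^2
I = 7.94 * 0.327^2
k^2 = 0.1069
I = 0.8490


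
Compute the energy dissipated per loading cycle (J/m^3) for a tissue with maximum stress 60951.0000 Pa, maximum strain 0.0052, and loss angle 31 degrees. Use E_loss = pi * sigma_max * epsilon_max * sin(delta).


E_loss = pi * sigma_max * epsilon_max * sin(delta)
delta = 31 deg = 0.5411 rad
sin(delta) = 0.5150
E_loss = pi * 60951.0000 * 0.0052 * 0.5150
E_loss = 512.8300


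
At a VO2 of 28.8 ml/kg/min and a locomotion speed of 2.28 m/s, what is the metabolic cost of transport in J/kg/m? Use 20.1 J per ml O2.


Power per kg = VO2 * 20.1 / 60
Power per kg = 28.8 * 20.1 / 60 = 9.6480 W/kg
Cost = power_per_kg / speed
Cost = 9.6480 / 2.28
Cost = 4.2316


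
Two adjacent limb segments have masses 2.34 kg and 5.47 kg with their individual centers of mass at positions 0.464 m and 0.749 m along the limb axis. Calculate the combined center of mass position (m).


COM = (m1*x1 + m2*x2) / (m1 + m2)
COM = (2.34*0.464 + 5.47*0.749) / (2.34 + 5.47)
Numerator = 5.1828
Denominator = 7.8100
COM = 0.6636


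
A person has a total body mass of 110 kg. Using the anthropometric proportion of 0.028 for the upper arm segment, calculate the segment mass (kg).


m_segment = body_mass * fraction
m_segment = 110 * 0.028
m_segment = 3.0800


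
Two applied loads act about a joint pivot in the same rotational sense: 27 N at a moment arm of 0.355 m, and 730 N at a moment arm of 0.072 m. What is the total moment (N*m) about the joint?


M = F1 * d1 + F2 * d2
M = 27 * 0.355 + 730 * 0.072
M = 9.5850 + 52.5600
M = 62.1450


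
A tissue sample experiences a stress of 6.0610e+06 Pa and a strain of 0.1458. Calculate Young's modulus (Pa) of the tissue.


E = stress / strain
E = 6.0610e+06 / 0.1458
E = 4.1571e+07


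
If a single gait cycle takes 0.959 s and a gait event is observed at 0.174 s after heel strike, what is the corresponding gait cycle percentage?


pct = (event_time / cycle_time) * 100
pct = (0.174 / 0.959) * 100
ratio = 0.1814
pct = 18.1439


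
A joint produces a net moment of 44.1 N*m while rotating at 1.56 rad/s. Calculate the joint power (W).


P = M * omega
P = 44.1 * 1.56
P = 68.7960


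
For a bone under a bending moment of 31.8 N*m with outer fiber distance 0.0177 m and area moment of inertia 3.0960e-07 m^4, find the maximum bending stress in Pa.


sigma = M * c / I
sigma = 31.8 * 0.0177 / 3.0960e-07
M * c = 0.5629
sigma = 1.8180e+06


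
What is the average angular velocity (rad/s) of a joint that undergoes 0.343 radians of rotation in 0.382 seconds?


omega = delta_theta / delta_t
omega = 0.343 / 0.382
omega = 0.8979


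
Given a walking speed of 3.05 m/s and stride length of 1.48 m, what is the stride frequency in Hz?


f = v / stride_length
f = 3.05 / 1.48
f = 2.0608


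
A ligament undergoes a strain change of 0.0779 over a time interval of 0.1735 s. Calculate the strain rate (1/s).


strain_rate = delta_strain / delta_t
strain_rate = 0.0779 / 0.1735
strain_rate = 0.4490


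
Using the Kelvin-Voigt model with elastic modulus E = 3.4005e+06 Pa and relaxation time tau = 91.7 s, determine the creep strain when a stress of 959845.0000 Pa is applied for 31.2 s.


epsilon(t) = (sigma/E) * (1 - exp(-t/tau))
sigma/E = 959845.0000 / 3.4005e+06 = 0.2823
exp(-t/tau) = exp(-31.2 / 91.7) = 0.7116
epsilon = 0.2823 * (1 - 0.7116)
epsilon = 0.0814


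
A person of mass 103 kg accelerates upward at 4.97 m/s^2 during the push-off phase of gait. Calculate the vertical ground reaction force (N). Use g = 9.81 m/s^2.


GRF = m * (g + a)
GRF = 103 * (9.81 + 4.97)
GRF = 103 * 14.7800
GRF = 1522.3400


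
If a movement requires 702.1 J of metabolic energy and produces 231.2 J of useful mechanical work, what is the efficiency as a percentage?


eta = (W_mech / E_meta) * 100
eta = (231.2 / 702.1) * 100
ratio = 0.3293
eta = 32.9298


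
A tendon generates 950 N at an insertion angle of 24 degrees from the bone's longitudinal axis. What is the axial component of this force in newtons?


F_eff = F_tendon * cos(theta)
theta = 24 deg = 0.4189 rad
cos(theta) = 0.9135
F_eff = 950 * 0.9135
F_eff = 867.8682


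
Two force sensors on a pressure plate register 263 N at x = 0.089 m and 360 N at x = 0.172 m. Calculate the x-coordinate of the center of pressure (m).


COP_x = (F1*x1 + F2*x2) / (F1 + F2)
COP_x = (263*0.089 + 360*0.172) / (263 + 360)
Numerator = 85.3270
Denominator = 623
COP_x = 0.1370


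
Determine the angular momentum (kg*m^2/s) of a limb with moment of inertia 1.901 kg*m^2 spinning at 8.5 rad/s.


L = I * omega
L = 1.901 * 8.5
L = 16.1585


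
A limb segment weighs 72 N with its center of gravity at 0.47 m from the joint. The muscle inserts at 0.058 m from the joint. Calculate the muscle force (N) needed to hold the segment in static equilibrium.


F_muscle = W * d_load / d_muscle
F_muscle = 72 * 0.47 / 0.058
Numerator = 33.8400
F_muscle = 583.4483


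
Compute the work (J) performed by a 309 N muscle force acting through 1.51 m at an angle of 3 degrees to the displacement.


W = F * d * cos(theta)
theta = 3 deg = 0.0524 rad
cos(theta) = 0.9986
W = 309 * 1.51 * 0.9986
W = 465.9506


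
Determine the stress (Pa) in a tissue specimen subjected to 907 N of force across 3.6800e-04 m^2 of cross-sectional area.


stress = F / A
stress = 907 / 3.6800e-04
stress = 2.4647e+06


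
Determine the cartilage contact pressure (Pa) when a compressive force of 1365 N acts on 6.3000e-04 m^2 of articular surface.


P = F / A
P = 1365 / 6.3000e-04
P = 2.1667e+06


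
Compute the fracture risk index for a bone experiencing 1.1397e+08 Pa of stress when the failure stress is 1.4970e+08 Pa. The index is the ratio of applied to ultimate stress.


FRI = applied / ultimate
FRI = 1.1397e+08 / 1.4970e+08
FRI = 0.7613


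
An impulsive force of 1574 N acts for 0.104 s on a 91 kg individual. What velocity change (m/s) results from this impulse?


J = F * dt = 1574 * 0.104 = 163.6960 N*s
delta_v = J / m
delta_v = 163.6960 / 91
delta_v = 1.7989


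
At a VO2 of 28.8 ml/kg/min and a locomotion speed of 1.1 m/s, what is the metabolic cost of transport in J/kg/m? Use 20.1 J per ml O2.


Power per kg = VO2 * 20.1 / 60
Power per kg = 28.8 * 20.1 / 60 = 9.6480 W/kg
Cost = power_per_kg / speed
Cost = 9.6480 / 1.1
Cost = 8.7709


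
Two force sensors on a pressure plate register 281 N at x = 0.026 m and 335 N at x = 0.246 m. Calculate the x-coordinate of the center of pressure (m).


COP_x = (F1*x1 + F2*x2) / (F1 + F2)
COP_x = (281*0.026 + 335*0.246) / (281 + 335)
Numerator = 89.7160
Denominator = 616
COP_x = 0.1456


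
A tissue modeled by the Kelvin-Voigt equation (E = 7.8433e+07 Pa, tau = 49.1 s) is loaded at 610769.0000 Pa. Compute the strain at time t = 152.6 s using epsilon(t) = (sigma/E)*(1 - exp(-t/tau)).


epsilon(t) = (sigma/E) * (1 - exp(-t/tau))
sigma/E = 610769.0000 / 7.8433e+07 = 0.0078
exp(-t/tau) = exp(-152.6 / 49.1) = 0.0447
epsilon = 0.0078 * (1 - 0.0447)
epsilon = 0.0074


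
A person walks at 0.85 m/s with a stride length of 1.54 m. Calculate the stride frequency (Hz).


f = v / stride_length
f = 0.85 / 1.54
f = 0.5519


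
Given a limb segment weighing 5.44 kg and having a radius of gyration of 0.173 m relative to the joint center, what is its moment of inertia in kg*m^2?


I = m * k^2
I = 5.44 * 0.173^2
k^2 = 0.0299
I = 0.1628


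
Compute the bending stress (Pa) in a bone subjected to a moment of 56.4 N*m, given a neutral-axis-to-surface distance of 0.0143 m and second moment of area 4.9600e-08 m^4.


sigma = M * c / I
sigma = 56.4 * 0.0143 / 4.9600e-08
M * c = 0.8065
sigma = 1.6260e+07


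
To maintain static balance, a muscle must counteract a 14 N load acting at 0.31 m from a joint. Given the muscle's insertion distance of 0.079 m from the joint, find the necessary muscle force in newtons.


F_muscle = W * d_load / d_muscle
F_muscle = 14 * 0.31 / 0.079
Numerator = 4.3400
F_muscle = 54.9367


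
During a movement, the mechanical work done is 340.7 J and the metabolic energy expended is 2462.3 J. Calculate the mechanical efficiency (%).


eta = (W_mech / E_meta) * 100
eta = (340.7 / 2462.3) * 100
ratio = 0.1384
eta = 13.8367


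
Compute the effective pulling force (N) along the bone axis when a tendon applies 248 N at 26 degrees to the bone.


F_eff = F_tendon * cos(theta)
theta = 26 deg = 0.4538 rad
cos(theta) = 0.8988
F_eff = 248 * 0.8988
F_eff = 222.9009


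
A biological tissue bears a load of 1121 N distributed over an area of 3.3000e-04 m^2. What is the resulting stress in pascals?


stress = F / A
stress = 1121 / 3.3000e-04
stress = 3.3970e+06


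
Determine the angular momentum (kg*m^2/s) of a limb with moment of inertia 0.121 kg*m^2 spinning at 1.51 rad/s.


L = I * omega
L = 0.121 * 1.51
L = 0.1827


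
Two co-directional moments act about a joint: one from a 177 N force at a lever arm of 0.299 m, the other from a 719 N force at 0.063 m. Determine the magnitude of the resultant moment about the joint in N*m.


M = F1 * d1 + F2 * d2
M = 177 * 0.299 + 719 * 0.063
M = 52.9230 + 45.2970
M = 98.2200


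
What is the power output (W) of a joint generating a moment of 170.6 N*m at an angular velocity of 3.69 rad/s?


P = M * omega
P = 170.6 * 3.69
P = 629.5140


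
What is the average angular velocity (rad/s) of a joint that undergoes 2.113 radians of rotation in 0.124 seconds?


omega = delta_theta / delta_t
omega = 2.113 / 0.124
omega = 17.0403


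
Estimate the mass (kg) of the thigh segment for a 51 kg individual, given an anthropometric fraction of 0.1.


m_segment = body_mass * fraction
m_segment = 51 * 0.1
m_segment = 5.1000


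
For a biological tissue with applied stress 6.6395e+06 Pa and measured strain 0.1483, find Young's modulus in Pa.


E = stress / strain
E = 6.6395e+06 / 0.1483
E = 4.4771e+07


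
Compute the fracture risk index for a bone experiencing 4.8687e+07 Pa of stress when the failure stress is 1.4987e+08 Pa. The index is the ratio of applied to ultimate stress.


FRI = applied / ultimate
FRI = 4.8687e+07 / 1.4987e+08
FRI = 0.3249


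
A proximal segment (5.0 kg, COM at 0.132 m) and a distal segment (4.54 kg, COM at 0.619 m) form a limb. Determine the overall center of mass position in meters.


COM = (m1*x1 + m2*x2) / (m1 + m2)
COM = (5.0*0.132 + 4.54*0.619) / (5.0 + 4.54)
Numerator = 3.4703
Denominator = 9.5400
COM = 0.3638


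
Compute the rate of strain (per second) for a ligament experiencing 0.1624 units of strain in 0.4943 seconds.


strain_rate = delta_strain / delta_t
strain_rate = 0.1624 / 0.4943
strain_rate = 0.3285


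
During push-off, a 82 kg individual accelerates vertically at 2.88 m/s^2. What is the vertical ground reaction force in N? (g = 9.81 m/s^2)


GRF = m * (g + a)
GRF = 82 * (9.81 + 2.88)
GRF = 82 * 12.6900
GRF = 1040.5800


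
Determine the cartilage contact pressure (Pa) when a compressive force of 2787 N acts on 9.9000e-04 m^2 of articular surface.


P = F / A
P = 2787 / 9.9000e-04
P = 2.8152e+06


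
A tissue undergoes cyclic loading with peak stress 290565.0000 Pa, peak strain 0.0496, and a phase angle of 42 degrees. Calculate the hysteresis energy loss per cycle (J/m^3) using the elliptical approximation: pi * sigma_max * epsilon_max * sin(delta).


E_loss = pi * sigma_max * epsilon_max * sin(delta)
delta = 42 deg = 0.7330 rad
sin(delta) = 0.6691
E_loss = pi * 290565.0000 * 0.0496 * 0.6691
E_loss = 30296.0316


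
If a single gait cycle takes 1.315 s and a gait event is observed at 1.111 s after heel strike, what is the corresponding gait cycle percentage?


pct = (event_time / cycle_time) * 100
pct = (1.111 / 1.315) * 100
ratio = 0.8449
pct = 84.4867


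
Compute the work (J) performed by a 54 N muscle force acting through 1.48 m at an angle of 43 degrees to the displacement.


W = F * d * cos(theta)
theta = 43 deg = 0.7505 rad
cos(theta) = 0.7314
W = 54 * 1.48 * 0.7314
W = 58.4498


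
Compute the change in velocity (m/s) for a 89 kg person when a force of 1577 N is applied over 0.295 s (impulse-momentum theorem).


J = F * dt = 1577 * 0.295 = 465.2150 N*s
delta_v = J / m
delta_v = 465.2150 / 89
delta_v = 5.2271


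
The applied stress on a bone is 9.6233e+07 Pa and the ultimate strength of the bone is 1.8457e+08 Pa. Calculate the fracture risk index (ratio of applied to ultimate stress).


FRI = applied / ultimate
FRI = 9.6233e+07 / 1.8457e+08
FRI = 0.5214


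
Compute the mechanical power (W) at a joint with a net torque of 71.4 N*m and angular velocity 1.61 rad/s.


P = M * omega
P = 71.4 * 1.61
P = 114.9540


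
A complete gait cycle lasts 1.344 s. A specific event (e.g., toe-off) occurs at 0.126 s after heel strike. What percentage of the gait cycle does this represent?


pct = (event_time / cycle_time) * 100
pct = (0.126 / 1.344) * 100
ratio = 0.0938
pct = 9.3750


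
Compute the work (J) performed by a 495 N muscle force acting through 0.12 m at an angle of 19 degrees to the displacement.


W = F * d * cos(theta)
theta = 19 deg = 0.3316 rad
cos(theta) = 0.9455
W = 495 * 0.12 * 0.9455
W = 56.1638


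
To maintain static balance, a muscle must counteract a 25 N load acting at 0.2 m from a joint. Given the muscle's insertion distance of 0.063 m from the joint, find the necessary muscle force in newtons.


F_muscle = W * d_load / d_muscle
F_muscle = 25 * 0.2 / 0.063
Numerator = 5.0000
F_muscle = 79.3651


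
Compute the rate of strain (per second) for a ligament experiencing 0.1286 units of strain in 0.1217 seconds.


strain_rate = delta_strain / delta_t
strain_rate = 0.1286 / 0.1217
strain_rate = 1.0567


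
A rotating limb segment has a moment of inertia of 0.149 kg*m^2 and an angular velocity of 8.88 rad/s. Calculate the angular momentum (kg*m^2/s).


L = I * omega
L = 0.149 * 8.88
L = 1.3231


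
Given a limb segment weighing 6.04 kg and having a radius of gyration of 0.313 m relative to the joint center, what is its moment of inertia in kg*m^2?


I = m * k^2
I = 6.04 * 0.313^2
k^2 = 0.0980
I = 0.5917


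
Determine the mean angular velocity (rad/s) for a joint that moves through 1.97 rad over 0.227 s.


omega = delta_theta / delta_t
omega = 1.97 / 0.227
omega = 8.6784


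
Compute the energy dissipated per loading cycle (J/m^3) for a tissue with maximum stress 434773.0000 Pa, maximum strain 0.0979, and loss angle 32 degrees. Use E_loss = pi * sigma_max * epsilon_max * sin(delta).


E_loss = pi * sigma_max * epsilon_max * sin(delta)
delta = 32 deg = 0.5585 rad
sin(delta) = 0.5299
E_loss = pi * 434773.0000 * 0.0979 * 0.5299
E_loss = 70860.6021


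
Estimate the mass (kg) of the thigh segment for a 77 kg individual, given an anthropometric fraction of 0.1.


m_segment = body_mass * fraction
m_segment = 77 * 0.1
m_segment = 7.7000


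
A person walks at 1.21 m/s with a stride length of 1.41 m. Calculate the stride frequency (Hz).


f = v / stride_length
f = 1.21 / 1.41
f = 0.8582


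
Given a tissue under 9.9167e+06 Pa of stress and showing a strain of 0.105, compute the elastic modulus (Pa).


E = stress / strain
E = 9.9167e+06 / 0.105
E = 9.4445e+07


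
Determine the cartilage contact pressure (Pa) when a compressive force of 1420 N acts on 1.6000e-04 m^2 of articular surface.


P = F / A
P = 1420 / 1.6000e-04
P = 8.8750e+06


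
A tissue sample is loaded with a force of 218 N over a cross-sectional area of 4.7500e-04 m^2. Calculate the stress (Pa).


stress = F / A
stress = 218 / 4.7500e-04
stress = 458947.3684


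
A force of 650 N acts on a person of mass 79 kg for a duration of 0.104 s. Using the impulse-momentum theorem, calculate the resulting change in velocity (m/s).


J = F * dt = 650 * 0.104 = 67.6000 N*s
delta_v = J / m
delta_v = 67.6000 / 79
delta_v = 0.8557


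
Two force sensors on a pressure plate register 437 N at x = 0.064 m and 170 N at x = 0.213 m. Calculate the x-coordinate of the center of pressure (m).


COP_x = (F1*x1 + F2*x2) / (F1 + F2)
COP_x = (437*0.064 + 170*0.213) / (437 + 170)
Numerator = 64.1780
Denominator = 607
COP_x = 0.1057


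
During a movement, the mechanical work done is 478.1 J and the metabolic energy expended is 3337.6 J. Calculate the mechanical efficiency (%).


eta = (W_mech / E_meta) * 100
eta = (478.1 / 3337.6) * 100
ratio = 0.1432
eta = 14.3247


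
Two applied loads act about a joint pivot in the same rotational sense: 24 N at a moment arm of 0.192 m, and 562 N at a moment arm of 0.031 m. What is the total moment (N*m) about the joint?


M = F1 * d1 + F2 * d2
M = 24 * 0.192 + 562 * 0.031
M = 4.6080 + 17.4220
M = 22.0300


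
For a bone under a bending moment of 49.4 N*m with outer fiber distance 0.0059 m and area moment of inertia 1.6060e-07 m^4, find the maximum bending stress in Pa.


sigma = M * c / I
sigma = 49.4 * 0.0059 / 1.6060e-07
M * c = 0.2915
sigma = 1.8148e+06


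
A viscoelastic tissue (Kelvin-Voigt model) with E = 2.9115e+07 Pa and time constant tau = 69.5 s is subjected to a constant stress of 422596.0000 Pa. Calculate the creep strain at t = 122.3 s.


epsilon(t) = (sigma/E) * (1 - exp(-t/tau))
sigma/E = 422596.0000 / 2.9115e+07 = 0.0145
exp(-t/tau) = exp(-122.3 / 69.5) = 0.1721
epsilon = 0.0145 * (1 - 0.1721)
epsilon = 0.0120


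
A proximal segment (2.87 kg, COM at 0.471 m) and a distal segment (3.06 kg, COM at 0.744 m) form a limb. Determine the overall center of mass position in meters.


COM = (m1*x1 + m2*x2) / (m1 + m2)
COM = (2.87*0.471 + 3.06*0.744) / (2.87 + 3.06)
Numerator = 3.6284
Denominator = 5.9300
COM = 0.6119


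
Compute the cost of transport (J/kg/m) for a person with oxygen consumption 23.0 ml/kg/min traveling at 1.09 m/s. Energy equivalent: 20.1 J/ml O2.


Power per kg = VO2 * 20.1 / 60
Power per kg = 23.0 * 20.1 / 60 = 7.7050 W/kg
Cost = power_per_kg / speed
Cost = 7.7050 / 1.09
Cost = 7.0688


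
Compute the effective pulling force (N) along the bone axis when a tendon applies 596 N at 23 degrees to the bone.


F_eff = F_tendon * cos(theta)
theta = 23 deg = 0.4014 rad
cos(theta) = 0.9205
F_eff = 596 * 0.9205
F_eff = 548.6209


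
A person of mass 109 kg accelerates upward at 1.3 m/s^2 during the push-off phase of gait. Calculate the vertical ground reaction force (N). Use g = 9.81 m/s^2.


GRF = m * (g + a)
GRF = 109 * (9.81 + 1.3)
GRF = 109 * 11.1100
GRF = 1210.9900


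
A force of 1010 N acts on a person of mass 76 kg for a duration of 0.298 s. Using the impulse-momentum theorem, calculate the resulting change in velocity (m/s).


J = F * dt = 1010 * 0.298 = 300.9800 N*s
delta_v = J / m
delta_v = 300.9800 / 76
delta_v = 3.9603


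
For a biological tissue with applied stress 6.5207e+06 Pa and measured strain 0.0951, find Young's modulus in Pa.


E = stress / strain
E = 6.5207e+06 / 0.0951
E = 6.8567e+07


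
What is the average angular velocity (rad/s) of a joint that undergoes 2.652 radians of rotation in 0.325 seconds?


omega = delta_theta / delta_t
omega = 2.652 / 0.325
omega = 8.1600


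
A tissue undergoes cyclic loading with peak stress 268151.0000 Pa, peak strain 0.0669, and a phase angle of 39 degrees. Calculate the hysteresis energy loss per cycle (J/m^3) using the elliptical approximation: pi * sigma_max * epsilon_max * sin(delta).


E_loss = pi * sigma_max * epsilon_max * sin(delta)
delta = 39 deg = 0.6807 rad
sin(delta) = 0.6293
E_loss = pi * 268151.0000 * 0.0669 * 0.6293
E_loss = 35467.2254


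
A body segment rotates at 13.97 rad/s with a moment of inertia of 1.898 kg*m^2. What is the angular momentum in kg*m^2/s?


L = I * omega
L = 1.898 * 13.97
L = 26.5151


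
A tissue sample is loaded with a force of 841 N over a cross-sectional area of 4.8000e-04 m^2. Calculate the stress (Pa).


stress = F / A
stress = 841 / 4.8000e-04
stress = 1.7521e+06


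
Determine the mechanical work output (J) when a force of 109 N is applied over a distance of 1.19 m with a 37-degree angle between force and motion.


W = F * d * cos(theta)
theta = 37 deg = 0.6458 rad
cos(theta) = 0.7986
W = 109 * 1.19 * 0.7986
W = 103.5910


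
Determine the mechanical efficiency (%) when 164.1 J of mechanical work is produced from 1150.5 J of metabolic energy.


eta = (W_mech / E_meta) * 100
eta = (164.1 / 1150.5) * 100
ratio = 0.1426
eta = 14.2634


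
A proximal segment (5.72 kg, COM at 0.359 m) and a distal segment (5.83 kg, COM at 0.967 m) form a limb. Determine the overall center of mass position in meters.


COM = (m1*x1 + m2*x2) / (m1 + m2)
COM = (5.72*0.359 + 5.83*0.967) / (5.72 + 5.83)
Numerator = 7.6911
Denominator = 11.5500
COM = 0.6659


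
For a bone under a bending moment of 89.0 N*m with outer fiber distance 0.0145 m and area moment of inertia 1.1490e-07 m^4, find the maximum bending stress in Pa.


sigma = M * c / I
sigma = 89.0 * 0.0145 / 1.1490e-07
M * c = 1.2905
sigma = 1.1232e+07


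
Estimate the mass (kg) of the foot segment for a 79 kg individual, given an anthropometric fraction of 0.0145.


m_segment = body_mass * fraction
m_segment = 79 * 0.0145
m_segment = 1.1455


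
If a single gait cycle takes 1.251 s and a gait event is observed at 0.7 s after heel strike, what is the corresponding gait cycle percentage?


pct = (event_time / cycle_time) * 100
pct = (0.7 / 1.251) * 100
ratio = 0.5596
pct = 55.9552


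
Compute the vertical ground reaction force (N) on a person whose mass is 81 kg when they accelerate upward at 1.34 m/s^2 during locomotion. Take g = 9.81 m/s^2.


GRF = m * (g + a)
GRF = 81 * (9.81 + 1.34)
GRF = 81 * 11.1500
GRF = 903.1500


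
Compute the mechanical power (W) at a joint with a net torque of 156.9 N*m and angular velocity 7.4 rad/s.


P = M * omega
P = 156.9 * 7.4
P = 1161.0600


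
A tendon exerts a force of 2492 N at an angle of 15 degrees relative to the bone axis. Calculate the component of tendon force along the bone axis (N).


F_eff = F_tendon * cos(theta)
theta = 15 deg = 0.2618 rad
cos(theta) = 0.9659
F_eff = 2492 * 0.9659
F_eff = 2407.0872


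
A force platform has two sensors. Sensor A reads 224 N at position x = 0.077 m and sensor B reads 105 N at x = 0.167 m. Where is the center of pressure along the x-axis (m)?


COP_x = (F1*x1 + F2*x2) / (F1 + F2)
COP_x = (224*0.077 + 105*0.167) / (224 + 105)
Numerator = 34.7830
Denominator = 329
COP_x = 0.1057


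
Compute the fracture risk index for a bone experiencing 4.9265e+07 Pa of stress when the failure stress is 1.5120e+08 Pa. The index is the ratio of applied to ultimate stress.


FRI = applied / ultimate
FRI = 4.9265e+07 / 1.5120e+08
FRI = 0.3258


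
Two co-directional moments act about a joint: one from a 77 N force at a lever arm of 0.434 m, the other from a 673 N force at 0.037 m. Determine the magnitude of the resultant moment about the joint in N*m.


M = F1 * d1 + F2 * d2
M = 77 * 0.434 + 673 * 0.037
M = 33.4180 + 24.9010
M = 58.3190


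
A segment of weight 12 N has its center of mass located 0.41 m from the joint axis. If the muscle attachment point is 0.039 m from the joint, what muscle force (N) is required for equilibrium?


F_muscle = W * d_load / d_muscle
F_muscle = 12 * 0.41 / 0.039
Numerator = 4.9200
F_muscle = 126.1538


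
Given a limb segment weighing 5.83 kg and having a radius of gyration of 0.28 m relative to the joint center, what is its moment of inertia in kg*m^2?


I = m * k^2
I = 5.83 * 0.28^2
k^2 = 0.0784
I = 0.4571


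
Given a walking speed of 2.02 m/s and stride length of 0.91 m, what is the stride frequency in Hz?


f = v / stride_length
f = 2.02 / 0.91
f = 2.2198


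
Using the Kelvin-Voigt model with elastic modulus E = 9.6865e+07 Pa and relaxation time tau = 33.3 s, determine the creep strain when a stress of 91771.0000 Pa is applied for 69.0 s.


epsilon(t) = (sigma/E) * (1 - exp(-t/tau))
sigma/E = 91771.0000 / 9.6865e+07 = 9.4741e-04
exp(-t/tau) = exp(-69.0 / 33.3) = 0.1259
epsilon = 9.4741e-04 * (1 - 0.1259)
epsilon = 8.2811e-04


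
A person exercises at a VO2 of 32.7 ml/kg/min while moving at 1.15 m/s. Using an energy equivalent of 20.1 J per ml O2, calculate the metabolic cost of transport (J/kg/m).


Power per kg = VO2 * 20.1 / 60
Power per kg = 32.7 * 20.1 / 60 = 10.9545 W/kg
Cost = power_per_kg / speed
Cost = 10.9545 / 1.15
Cost = 9.5257


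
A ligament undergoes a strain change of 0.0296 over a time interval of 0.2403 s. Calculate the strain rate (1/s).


strain_rate = delta_strain / delta_t
strain_rate = 0.0296 / 0.2403
strain_rate = 0.1232


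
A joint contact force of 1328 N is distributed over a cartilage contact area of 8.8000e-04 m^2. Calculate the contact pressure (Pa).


P = F / A
P = 1328 / 8.8000e-04
P = 1.5091e+06


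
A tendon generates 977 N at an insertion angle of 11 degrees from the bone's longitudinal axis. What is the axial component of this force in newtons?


F_eff = F_tendon * cos(theta)
theta = 11 deg = 0.1920 rad
cos(theta) = 0.9816
F_eff = 977 * 0.9816
F_eff = 959.0498


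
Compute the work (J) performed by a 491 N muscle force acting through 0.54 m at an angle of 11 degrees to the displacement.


W = F * d * cos(theta)
theta = 11 deg = 0.1920 rad
cos(theta) = 0.9816
W = 491 * 0.54 * 0.9816
W = 260.2686


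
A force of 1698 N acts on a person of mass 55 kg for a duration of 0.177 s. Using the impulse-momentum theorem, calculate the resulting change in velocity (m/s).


J = F * dt = 1698 * 0.177 = 300.5460 N*s
delta_v = J / m
delta_v = 300.5460 / 55
delta_v = 5.4645


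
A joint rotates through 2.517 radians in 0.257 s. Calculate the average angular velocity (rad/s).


omega = delta_theta / delta_t
omega = 2.517 / 0.257
omega = 9.7938


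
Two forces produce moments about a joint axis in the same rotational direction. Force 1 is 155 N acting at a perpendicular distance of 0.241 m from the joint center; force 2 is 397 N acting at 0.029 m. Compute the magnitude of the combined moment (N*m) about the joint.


M = F1 * d1 + F2 * d2
M = 155 * 0.241 + 397 * 0.029
M = 37.3550 + 11.5130
M = 48.8680


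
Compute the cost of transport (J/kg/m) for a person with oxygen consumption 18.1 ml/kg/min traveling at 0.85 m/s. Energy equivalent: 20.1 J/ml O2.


Power per kg = VO2 * 20.1 / 60
Power per kg = 18.1 * 20.1 / 60 = 6.0635 W/kg
Cost = power_per_kg / speed
Cost = 6.0635 / 0.85
Cost = 7.1335


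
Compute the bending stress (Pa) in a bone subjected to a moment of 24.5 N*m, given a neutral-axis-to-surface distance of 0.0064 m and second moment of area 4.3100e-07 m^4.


sigma = M * c / I
sigma = 24.5 * 0.0064 / 4.3100e-07
M * c = 0.1568
sigma = 363805.1044


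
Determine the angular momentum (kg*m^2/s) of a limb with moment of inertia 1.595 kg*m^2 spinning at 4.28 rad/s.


L = I * omega
L = 1.595 * 4.28
L = 6.8266


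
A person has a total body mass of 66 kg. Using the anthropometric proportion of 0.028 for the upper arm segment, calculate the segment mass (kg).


m_segment = body_mass * fraction
m_segment = 66 * 0.028
m_segment = 1.8480


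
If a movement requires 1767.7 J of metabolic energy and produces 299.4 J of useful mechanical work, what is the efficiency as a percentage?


eta = (W_mech / E_meta) * 100
eta = (299.4 / 1767.7) * 100
ratio = 0.1694
eta = 16.9373


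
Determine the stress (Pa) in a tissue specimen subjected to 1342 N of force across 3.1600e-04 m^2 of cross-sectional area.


stress = F / A
stress = 1342 / 3.1600e-04
stress = 4.2468e+06


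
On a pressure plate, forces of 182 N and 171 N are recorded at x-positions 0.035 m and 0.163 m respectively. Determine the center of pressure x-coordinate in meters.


COP_x = (F1*x1 + F2*x2) / (F1 + F2)
COP_x = (182*0.035 + 171*0.163) / (182 + 171)
Numerator = 34.2430
Denominator = 353
COP_x = 0.0970


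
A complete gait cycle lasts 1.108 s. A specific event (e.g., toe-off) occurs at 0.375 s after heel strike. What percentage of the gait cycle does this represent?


pct = (event_time / cycle_time) * 100
pct = (0.375 / 1.108) * 100
ratio = 0.3384
pct = 33.8448


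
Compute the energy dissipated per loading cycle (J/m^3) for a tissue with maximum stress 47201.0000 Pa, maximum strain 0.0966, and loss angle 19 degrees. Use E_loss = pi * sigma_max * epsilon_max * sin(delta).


E_loss = pi * sigma_max * epsilon_max * sin(delta)
delta = 19 deg = 0.3316 rad
sin(delta) = 0.3256
E_loss = pi * 47201.0000 * 0.0966 * 0.3256
E_loss = 4663.5874


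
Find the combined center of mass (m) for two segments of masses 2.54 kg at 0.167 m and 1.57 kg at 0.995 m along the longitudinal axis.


COM = (m1*x1 + m2*x2) / (m1 + m2)
COM = (2.54*0.167 + 1.57*0.995) / (2.54 + 1.57)
Numerator = 1.9863
Denominator = 4.1100
COM = 0.4833


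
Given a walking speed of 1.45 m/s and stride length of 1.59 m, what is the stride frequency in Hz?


f = v / stride_length
f = 1.45 / 1.59
f = 0.9119


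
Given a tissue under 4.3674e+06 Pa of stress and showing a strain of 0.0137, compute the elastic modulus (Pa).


E = stress / strain
E = 4.3674e+06 / 0.0137
E = 3.1879e+08


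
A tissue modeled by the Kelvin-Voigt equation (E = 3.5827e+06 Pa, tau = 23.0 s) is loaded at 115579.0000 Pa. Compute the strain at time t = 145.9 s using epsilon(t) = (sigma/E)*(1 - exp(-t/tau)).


epsilon(t) = (sigma/E) * (1 - exp(-t/tau))
sigma/E = 115579.0000 / 3.5827e+06 = 0.0323
exp(-t/tau) = exp(-145.9 / 23.0) = 0.0018
epsilon = 0.0323 * (1 - 0.0018)
epsilon = 0.0322


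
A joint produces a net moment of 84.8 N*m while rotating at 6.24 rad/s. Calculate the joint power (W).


P = M * omega
P = 84.8 * 6.24
P = 529.1520


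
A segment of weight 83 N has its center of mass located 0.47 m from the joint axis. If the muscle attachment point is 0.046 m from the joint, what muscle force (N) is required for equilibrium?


F_muscle = W * d_load / d_muscle
F_muscle = 83 * 0.47 / 0.046
Numerator = 39.0100
F_muscle = 848.0435


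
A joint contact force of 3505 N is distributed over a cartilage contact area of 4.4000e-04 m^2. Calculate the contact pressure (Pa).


P = F / A
P = 3505 / 4.4000e-04
P = 7.9659e+06


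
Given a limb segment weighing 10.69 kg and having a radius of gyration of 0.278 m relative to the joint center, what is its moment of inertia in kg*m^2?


I = m * k^2
I = 10.69 * 0.278^2
k^2 = 0.0773
I = 0.8262


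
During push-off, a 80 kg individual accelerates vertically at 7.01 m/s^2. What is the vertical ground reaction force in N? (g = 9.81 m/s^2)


GRF = m * (g + a)
GRF = 80 * (9.81 + 7.01)
GRF = 80 * 16.8200
GRF = 1345.6000


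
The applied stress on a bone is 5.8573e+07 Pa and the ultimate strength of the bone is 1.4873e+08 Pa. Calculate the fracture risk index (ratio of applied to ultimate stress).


FRI = applied / ultimate
FRI = 5.8573e+07 / 1.4873e+08
FRI = 0.3938


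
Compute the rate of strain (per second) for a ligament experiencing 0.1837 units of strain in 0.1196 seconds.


strain_rate = delta_strain / delta_t
strain_rate = 0.1837 / 0.1196
strain_rate = 1.5360


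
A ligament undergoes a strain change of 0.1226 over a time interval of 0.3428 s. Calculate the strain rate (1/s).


strain_rate = delta_strain / delta_t
strain_rate = 0.1226 / 0.3428
strain_rate = 0.3576


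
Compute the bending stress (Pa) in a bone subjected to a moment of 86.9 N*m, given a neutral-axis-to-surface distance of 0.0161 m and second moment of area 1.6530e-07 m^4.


sigma = M * c / I
sigma = 86.9 * 0.0161 / 1.6530e-07
M * c = 1.3991
sigma = 8.4639e+06


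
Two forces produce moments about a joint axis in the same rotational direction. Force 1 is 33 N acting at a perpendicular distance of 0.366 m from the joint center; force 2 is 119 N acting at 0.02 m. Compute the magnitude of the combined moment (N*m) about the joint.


M = F1 * d1 + F2 * d2
M = 33 * 0.366 + 119 * 0.02
M = 12.0780 + 2.3800
M = 14.4580


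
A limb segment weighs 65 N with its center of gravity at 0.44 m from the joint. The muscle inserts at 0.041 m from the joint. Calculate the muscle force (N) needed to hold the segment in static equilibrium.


F_muscle = W * d_load / d_muscle
F_muscle = 65 * 0.44 / 0.041
Numerator = 28.6000
F_muscle = 697.5610


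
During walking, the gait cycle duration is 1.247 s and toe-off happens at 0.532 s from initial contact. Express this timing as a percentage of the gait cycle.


pct = (event_time / cycle_time) * 100
pct = (0.532 / 1.247) * 100
ratio = 0.4266
pct = 42.6624


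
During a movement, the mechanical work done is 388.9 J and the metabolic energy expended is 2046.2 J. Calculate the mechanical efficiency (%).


eta = (W_mech / E_meta) * 100
eta = (388.9 / 2046.2) * 100
ratio = 0.1901
eta = 19.0060


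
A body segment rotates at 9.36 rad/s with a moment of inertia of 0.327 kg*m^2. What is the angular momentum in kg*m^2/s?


L = I * omega
L = 0.327 * 9.36
L = 3.0607


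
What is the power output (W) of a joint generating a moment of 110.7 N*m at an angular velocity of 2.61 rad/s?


P = M * omega
P = 110.7 * 2.61
P = 288.9270


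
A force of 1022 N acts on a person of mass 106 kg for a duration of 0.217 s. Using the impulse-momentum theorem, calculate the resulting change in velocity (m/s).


J = F * dt = 1022 * 0.217 = 221.7740 N*s
delta_v = J / m
delta_v = 221.7740 / 106
delta_v = 2.0922


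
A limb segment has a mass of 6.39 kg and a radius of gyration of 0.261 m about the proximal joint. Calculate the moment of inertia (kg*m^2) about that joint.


I = m * k^2
I = 6.39 * 0.261^2
k^2 = 0.0681
I = 0.4353


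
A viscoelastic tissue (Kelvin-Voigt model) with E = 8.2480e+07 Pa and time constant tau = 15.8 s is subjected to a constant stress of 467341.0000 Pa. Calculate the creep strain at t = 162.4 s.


epsilon(t) = (sigma/E) * (1 - exp(-t/tau))
sigma/E = 467341.0000 / 8.2480e+07 = 0.0057
exp(-t/tau) = exp(-162.4 / 15.8) = 3.4365e-05
epsilon = 0.0057 * (1 - 3.4365e-05)
epsilon = 0.0057


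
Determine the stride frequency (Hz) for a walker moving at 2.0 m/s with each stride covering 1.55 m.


f = v / stride_length
f = 2.0 / 1.55
f = 1.2903


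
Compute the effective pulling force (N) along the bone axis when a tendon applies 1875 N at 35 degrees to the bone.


F_eff = F_tendon * cos(theta)
theta = 35 deg = 0.6109 rad
cos(theta) = 0.8192
F_eff = 1875 * 0.8192
F_eff = 1535.9101


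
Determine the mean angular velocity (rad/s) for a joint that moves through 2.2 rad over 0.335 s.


omega = delta_theta / delta_t
omega = 2.2 / 0.335
omega = 6.5672


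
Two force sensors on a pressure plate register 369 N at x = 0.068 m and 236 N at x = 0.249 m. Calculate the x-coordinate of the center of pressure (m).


COP_x = (F1*x1 + F2*x2) / (F1 + F2)
COP_x = (369*0.068 + 236*0.249) / (369 + 236)
Numerator = 83.8560
Denominator = 605
COP_x = 0.1386


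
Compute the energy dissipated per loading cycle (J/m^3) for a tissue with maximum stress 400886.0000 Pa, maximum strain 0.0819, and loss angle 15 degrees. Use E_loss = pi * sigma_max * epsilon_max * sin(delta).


E_loss = pi * sigma_max * epsilon_max * sin(delta)
delta = 15 deg = 0.2618 rad
sin(delta) = 0.2588
E_loss = pi * 400886.0000 * 0.0819 * 0.2588
E_loss = 26696.2890
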